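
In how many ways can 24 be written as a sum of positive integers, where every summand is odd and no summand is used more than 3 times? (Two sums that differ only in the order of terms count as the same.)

A partial list (first 12 by largest part):
23+1
21+3
21+1+1+1
19+5
19+3+1+1
17+7
17+5+1+1
17+3+3+1
15+9
15+7+1+1
15+5+3+1
15+3+3+3
…and 36 more, for 48 total.

48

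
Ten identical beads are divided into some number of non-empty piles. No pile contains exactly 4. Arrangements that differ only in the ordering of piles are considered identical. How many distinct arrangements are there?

31

There are too many to list fully; the first 12 (by largest part) are:
10
9+1
8+2
8+1+1
7+3
7+2+1
7+1+1+1
6+3+1
6+2+2
6+2+1+1
6+1+1+1+1
5+5
…and 19 more, for 31 total.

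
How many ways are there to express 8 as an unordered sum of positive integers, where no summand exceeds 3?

10

Enumerating:
2+3+3
1+1+3+3
1+2+2+3
1+1+1+2+3
1+1+1+1+1+3
2+2+2+2
1+1+2+2+2
1+1+1+1+2+2
1+1+1+1+1+1+2
1+1+1+1+1+1+1+1
That's 10 in total.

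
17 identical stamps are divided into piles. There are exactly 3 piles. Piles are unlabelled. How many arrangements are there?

They are:
1, 1, 15
1, 2, 14
1, 3, 13
2, 2, 13
1, 4, 12
2, 3, 12
1, 5, 11
2, 4, 11
3, 3, 11
1, 6, 10
2, 5, 10
3, 4, 10
1, 7, 9
2, 6, 9
3, 5, 9
4, 4, 9
1, 8, 8
2, 7, 8
3, 6, 8
4, 5, 8
3, 7, 7
4, 6, 7
5, 5, 7
5, 6, 6

24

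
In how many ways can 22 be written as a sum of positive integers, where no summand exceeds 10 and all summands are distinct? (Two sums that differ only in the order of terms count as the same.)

35

A partial list (first 12 by largest part):
10,9,3
10,9,2,1
10,8,4
10,8,3,1
10,7,5
10,7,4,1
10,7,3,2
10,6,5,1
10,6,4,2
10,6,3,2,1
10,5,4,3
10,5,4,2,1
…and 23 more, for 35 total.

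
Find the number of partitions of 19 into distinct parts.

54

There are too many to list fully; the first 12 (by largest part) are:
19
18+1
17+2
16+3
16+2+1
15+4
15+3+1
14+5
14+4+1
14+3+2
13+6
13+5+1
…and 42 more, for 54 total.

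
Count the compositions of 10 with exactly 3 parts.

Place 2 bars in the 9 internal gaps of a row of 10 dots: C(9,2) = 36.

36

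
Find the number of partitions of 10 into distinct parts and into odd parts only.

2

Listing the qualifying partitions of 10:
9+1
7+3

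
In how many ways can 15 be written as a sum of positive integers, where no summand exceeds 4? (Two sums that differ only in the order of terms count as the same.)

There are too many to list fully; the first 12 (by largest part) are:
4, 4, 4, 3
4, 4, 4, 2, 1
4, 4, 4, 1, 1, 1
4, 4, 3, 3, 1
4, 4, 3, 2, 2
4, 4, 3, 2, 1, 1
4, 4, 3, 1, 1, 1, 1
4, 4, 2, 2, 2, 1
4, 4, 2, 2, 1, 1, 1
4, 4, 2, 1, 1, 1, 1, 1
4, 4, 1, 1, 1, 1, 1, 1, 1
4, 3, 3, 3, 2
…and 42 more, for 54 total.

54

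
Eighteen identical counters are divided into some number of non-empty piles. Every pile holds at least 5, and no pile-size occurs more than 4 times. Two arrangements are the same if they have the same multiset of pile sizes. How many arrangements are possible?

Enumerating:
18
5, 13
6, 12
7, 11
8, 10
9, 9
5, 5, 8
5, 6, 7
6, 6, 6

9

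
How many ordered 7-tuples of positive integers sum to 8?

7

Place 6 bars in the 7 internal gaps of a row of 8 dots: C(7,6) = 7.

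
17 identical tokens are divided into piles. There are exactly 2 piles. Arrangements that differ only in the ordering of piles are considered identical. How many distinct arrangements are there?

Enumerating:
16 + 1
15 + 2
14 + 3
13 + 4
12 + 5
11 + 6
10 + 7
9 + 8

8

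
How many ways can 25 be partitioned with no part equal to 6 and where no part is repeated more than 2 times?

Counting exhaustively, 358 partitions satisfy the conditions.

358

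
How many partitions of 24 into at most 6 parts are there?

532

There are 532 such partitions.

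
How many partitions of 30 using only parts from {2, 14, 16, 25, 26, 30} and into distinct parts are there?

Listing the qualifying partitions of 30:
30
16 + 14
That's 2 in total.

2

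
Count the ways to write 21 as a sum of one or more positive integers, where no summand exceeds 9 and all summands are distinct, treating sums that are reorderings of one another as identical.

They are:
4, 8, 9
1, 3, 8, 9
5, 7, 9
1, 4, 7, 9
2, 3, 7, 9
1, 5, 6, 9
2, 4, 6, 9
1, 2, 3, 6, 9
3, 4, 5, 9
1, 2, 4, 5, 9
6, 7, 8
1, 5, 7, 8
2, 4, 7, 8
1, 2, 3, 7, 8
2, 5, 6, 8
3, 4, 6, 8
1, 2, 4, 6, 8
1, 3, 4, 5, 8
3, 5, 6, 7
1, 2, 5, 6, 7
1, 3, 4, 6, 7
2, 3, 4, 5, 7
1, 2, 3, 4, 5, 6
That's 23 in total.

23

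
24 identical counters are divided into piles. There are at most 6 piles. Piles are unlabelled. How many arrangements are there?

532

Direct enumeration gives 532 partitions.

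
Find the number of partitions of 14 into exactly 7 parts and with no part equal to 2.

Enumerating:
1, 1, 1, 1, 1, 1, 8
1, 1, 1, 1, 1, 3, 6
1, 1, 1, 1, 1, 4, 5
1, 1, 1, 1, 3, 3, 4
Counting gives 4.

4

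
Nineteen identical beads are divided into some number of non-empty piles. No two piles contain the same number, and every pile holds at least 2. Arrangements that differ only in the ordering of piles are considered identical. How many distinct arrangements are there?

A partial list (first 12 by largest part):
19
17,2
16,3
15,4
14,5
14,3,2
13,6
13,4,2
12,7
12,5,2
12,4,3
11,8
…and 17 more, for 29 total.

29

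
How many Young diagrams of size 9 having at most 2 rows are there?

5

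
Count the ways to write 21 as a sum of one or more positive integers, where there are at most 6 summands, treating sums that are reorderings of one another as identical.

331

Systematic enumeration (by largest part, then next-largest, …) yields 331.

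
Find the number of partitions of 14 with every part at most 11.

Direct enumeration gives 131 partitions.

131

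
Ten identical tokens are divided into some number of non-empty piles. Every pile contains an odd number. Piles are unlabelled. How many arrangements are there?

10

Enumerating:
9, 1
7, 3
7, 1, 1, 1
5, 5
5, 3, 1, 1
5, 1, 1, 1, 1, 1
3, 3, 3, 1
3, 3, 1, 1, 1, 1
3, 1, 1, 1, 1, 1, 1, 1
1, 1, 1, 1, 1, 1, 1, 1, 1, 1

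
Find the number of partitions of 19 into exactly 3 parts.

There are too many to list fully; the first 12 (by largest part) are:
17,1,1
16,2,1
15,3,1
15,2,2
14,4,1
14,3,2
13,5,1
13,4,2
13,3,3
12,6,1
12,5,2
12,4,3
…and 18 more, for 30 total.

30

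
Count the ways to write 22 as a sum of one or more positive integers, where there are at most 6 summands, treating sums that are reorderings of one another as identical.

391

There are 391 such partitions.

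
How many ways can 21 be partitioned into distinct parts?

76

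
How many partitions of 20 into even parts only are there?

42

There are too many to list fully; the first 12 (by largest part) are:
20
18 + 2
16 + 4
16 + 2 + 2
14 + 6
14 + 4 + 2
14 + 2 + 2 + 2
12 + 8
12 + 6 + 2
12 + 4 + 4
12 + 4 + 2 + 2
12 + 2 + 2 + 2 + 2
…and 30 more, for 42 total.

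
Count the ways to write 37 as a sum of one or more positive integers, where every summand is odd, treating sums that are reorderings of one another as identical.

Direct enumeration gives 760 partitions.

760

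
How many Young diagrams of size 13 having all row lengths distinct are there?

18

Enumerating:
13
12,1
11,2
10,3
10,2,1
9,4
9,3,1
8,5
8,4,1
8,3,2
7,6
7,5,1
7,4,2
7,3,2,1
6,5,2
6,4,3
6,4,2,1
5,4,3,1
That's 18 in total.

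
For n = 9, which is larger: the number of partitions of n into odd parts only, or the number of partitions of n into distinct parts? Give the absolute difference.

0

Partitions of 9 into odd parts only: 8.
Partitions of 9 into distinct parts: 8.
|8 − 8| = 0.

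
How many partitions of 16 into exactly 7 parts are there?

A partial list (first 12 by largest part):
10,1,1,1,1,1,1
9,2,1,1,1,1,1
8,3,1,1,1,1,1
8,2,2,1,1,1,1
7,4,1,1,1,1,1
7,3,2,1,1,1,1
7,2,2,2,1,1,1
6,5,1,1,1,1,1
6,4,2,1,1,1,1
6,3,3,1,1,1,1
6,3,2,2,1,1,1
6,2,2,2,2,1,1
…and 16 more, for 28 total.

28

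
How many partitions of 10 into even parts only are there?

7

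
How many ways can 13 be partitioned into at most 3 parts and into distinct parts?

15

Listing the qualifying partitions of 13:
13
12, 1
11, 2
10, 3
10, 2, 1
9, 4
9, 3, 1
8, 5
8, 4, 1
8, 3, 2
7, 6
7, 5, 1
7, 4, 2
6, 5, 2
6, 4, 3
Counting gives 15.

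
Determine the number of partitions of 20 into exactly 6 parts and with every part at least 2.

The partitions of 20 that satisfy the conditions:
10+2+2+2+2+2
9+3+2+2+2+2
8+4+2+2+2+2
8+3+3+2+2+2
7+5+2+2+2+2
7+4+3+2+2+2
7+3+3+3+2+2
6+6+2+2+2+2
6+5+3+2+2+2
6+4+4+2+2+2
6+4+3+3+2+2
6+3+3+3+3+2
5+5+4+2+2+2
5+5+3+3+2+2
5+4+4+3+2+2
5+4+3+3+3+2
5+3+3+3+3+3
4+4+4+4+2+2
4+4+4+3+3+2
4+4+3+3+3+3

20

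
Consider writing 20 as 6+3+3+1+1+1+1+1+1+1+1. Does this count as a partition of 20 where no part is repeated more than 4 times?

No

The parts sum to 20, and the condition 'no summand is used more than 4 times' is violated.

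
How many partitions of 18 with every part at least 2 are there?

A full systematic count gives 88.

88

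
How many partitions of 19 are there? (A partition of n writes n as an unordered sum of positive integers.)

490

A full systematic count gives 490.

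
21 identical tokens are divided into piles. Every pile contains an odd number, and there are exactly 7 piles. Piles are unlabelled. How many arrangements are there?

15

They are:
1,1,1,1,1,1,15
1,1,1,1,1,3,13
1,1,1,1,1,5,11
1,1,1,1,3,3,11
1,1,1,1,1,7,9
1,1,1,1,3,5,9
1,1,1,3,3,3,9
1,1,1,1,3,7,7
1,1,1,1,5,5,7
1,1,1,3,3,5,7
1,1,3,3,3,3,7
1,1,1,3,5,5,5
1,1,3,3,3,5,5
1,3,3,3,3,3,5
3,3,3,3,3,3,3
Counting gives 15.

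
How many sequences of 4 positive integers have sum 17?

560

Place 3 bars in the 16 internal gaps of a row of 17 dots: C(16,3) = 560.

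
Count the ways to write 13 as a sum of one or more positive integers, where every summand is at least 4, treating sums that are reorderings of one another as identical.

5

The partitions of 13 that satisfy the conditions:
13
9 + 4
8 + 5
7 + 6
5 + 4 + 4
That's 5 in total.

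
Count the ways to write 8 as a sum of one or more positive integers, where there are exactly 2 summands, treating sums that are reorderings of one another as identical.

4

The partitions of 8 that satisfy the conditions:
1, 7
2, 6
3, 5
4, 4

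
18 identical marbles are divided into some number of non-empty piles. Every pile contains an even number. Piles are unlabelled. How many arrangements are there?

30

A partial list (first 12 by largest part):
18
16,2
14,4
14,2,2
12,6
12,4,2
12,2,2,2
10,8
10,6,2
10,4,4
10,4,2,2
10,2,2,2,2
…and 18 more, for 30 total.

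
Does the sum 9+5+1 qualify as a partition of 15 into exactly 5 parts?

No

The parts sum to 15, and the condition 'there are exactly 5 summands' is violated.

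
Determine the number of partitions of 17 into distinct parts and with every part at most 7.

7

Listing the qualifying partitions of 17:
7+6+4
7+6+3+1
7+5+4+1
7+5+3+2
7+4+3+2+1
6+5+4+2
6+5+3+2+1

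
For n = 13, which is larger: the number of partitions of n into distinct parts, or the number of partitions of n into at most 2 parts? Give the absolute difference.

11

Partitions of 13 into distinct parts: 18.
Partitions of 13 into at most 2 parts: 7.
|18 − 7| = 11.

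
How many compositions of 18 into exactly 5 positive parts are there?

Place 4 bars in the 17 internal gaps of a row of 18 dots: C(17,4) = 2380.

2380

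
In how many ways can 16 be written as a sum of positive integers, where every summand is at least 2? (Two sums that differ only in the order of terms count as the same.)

55

A partial list (first 12 by largest part):
16
14+2
13+3
12+4
12+2+2
11+5
11+3+2
10+6
10+4+2
10+3+3
10+2+2+2
9+7
…and 43 more, for 55 total.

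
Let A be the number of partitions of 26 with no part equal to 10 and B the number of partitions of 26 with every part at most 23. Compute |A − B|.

Partitions of 26 with no part equal to 10: 2205.
Partitions of 26 with every part at most 23: 2432.
|2205 − 2432| = 227.

227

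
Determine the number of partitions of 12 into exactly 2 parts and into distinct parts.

5

They are:
11,1
10,2
9,3
8,4
7,5
That's 5 in total.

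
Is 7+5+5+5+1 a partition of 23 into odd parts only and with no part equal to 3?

Yes

The parts sum to 23, and the condition 'every summand is odd' holds; the condition 'no summand equals 3' holds.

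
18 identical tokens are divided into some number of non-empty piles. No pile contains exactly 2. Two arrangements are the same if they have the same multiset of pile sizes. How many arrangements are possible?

Enumerating by decreasing first part gives 154 partitions in all.

154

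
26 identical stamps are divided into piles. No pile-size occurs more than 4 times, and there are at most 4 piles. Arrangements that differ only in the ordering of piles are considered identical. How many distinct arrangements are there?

206

Counting exhaustively, 206 partitions satisfy the conditions.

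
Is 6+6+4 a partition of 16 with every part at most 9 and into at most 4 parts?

Yes

The parts sum to 16, and the condition 'no summand exceeds 9' holds; the condition 'there are at most 4 summands' holds.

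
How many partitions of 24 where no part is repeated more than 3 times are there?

There are 722 such partitions.

722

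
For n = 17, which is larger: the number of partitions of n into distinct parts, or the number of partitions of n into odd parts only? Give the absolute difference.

0

Partitions of 17 into distinct parts: 38.
Partitions of 17 into odd parts only: 38.
|38 − 38| = 0.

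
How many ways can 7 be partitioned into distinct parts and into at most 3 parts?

Enumerating:
7
6,1
5,2
4,3
4,2,1

5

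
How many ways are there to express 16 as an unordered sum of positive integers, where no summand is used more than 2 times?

A full systematic count gives 89.

89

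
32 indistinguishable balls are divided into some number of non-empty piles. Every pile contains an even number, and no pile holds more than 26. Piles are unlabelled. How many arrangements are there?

227

There are 227 such partitions.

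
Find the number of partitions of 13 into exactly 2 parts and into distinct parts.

The partitions of 13 that satisfy the conditions:
12+1
11+2
10+3
9+4
8+5
7+6

6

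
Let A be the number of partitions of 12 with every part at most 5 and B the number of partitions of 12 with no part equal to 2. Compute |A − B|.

12

Partitions of 12 with every part at most 5: 47.
Partitions of 12 with no part equal to 2: 35.
|47 − 35| = 12.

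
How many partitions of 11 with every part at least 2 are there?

14

Listing the qualifying partitions of 11:
11
9, 2
8, 3
7, 4
7, 2, 2
6, 5
6, 3, 2
5, 4, 2
5, 3, 3
5, 2, 2, 2
4, 4, 3
4, 3, 2, 2
3, 3, 3, 2
3, 2, 2, 2, 2
Counting gives 14.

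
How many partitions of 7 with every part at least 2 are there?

Enumerating:
7
5,2
4,3
3,2,2

4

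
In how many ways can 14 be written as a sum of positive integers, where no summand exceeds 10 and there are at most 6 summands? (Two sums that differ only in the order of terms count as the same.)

83

A full systematic count gives 83.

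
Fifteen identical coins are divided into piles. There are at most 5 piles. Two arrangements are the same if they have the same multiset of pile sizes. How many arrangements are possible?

Systematic enumeration (by largest part, then next-largest, …) yields 84.

84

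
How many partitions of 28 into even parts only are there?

135

There are 135 such partitions.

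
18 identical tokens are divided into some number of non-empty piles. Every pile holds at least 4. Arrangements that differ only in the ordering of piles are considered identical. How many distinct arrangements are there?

16

They are:
18
14, 4
13, 5
12, 6
11, 7
10, 8
10, 4, 4
9, 9
9, 5, 4
8, 6, 4
8, 5, 5
7, 7, 4
7, 6, 5
6, 6, 6
6, 4, 4, 4
5, 5, 4, 4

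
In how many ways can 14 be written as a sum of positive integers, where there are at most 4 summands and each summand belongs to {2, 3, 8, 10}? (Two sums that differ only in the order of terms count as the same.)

3

Listing the qualifying partitions of 14:
10+2+2
8+3+3
8+2+2+2
That's 3 in total.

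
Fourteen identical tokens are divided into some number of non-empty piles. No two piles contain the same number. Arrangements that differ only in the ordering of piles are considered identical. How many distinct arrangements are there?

22

The partitions of 14 that satisfy the conditions:
14
13 + 1
12 + 2
11 + 3
11 + 2 + 1
10 + 4
10 + 3 + 1
9 + 5
9 + 4 + 1
9 + 3 + 2
8 + 6
8 + 5 + 1
8 + 4 + 2
8 + 3 + 2 + 1
7 + 6 + 1
7 + 5 + 2
7 + 4 + 3
7 + 4 + 2 + 1
6 + 5 + 3
6 + 5 + 2 + 1
6 + 4 + 3 + 1
5 + 4 + 3 + 2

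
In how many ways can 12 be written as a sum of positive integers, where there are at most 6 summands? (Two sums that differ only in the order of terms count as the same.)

58

There are too many to list fully; the first 12 (by largest part) are:
12
11, 1
10, 2
10, 1, 1
9, 3
9, 2, 1
9, 1, 1, 1
8, 4
8, 3, 1
8, 2, 2
8, 2, 1, 1
8, 1, 1, 1, 1
…and 46 more, for 58 total.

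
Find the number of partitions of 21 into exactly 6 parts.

Enumerating by decreasing first part gives 110 partitions in all.

110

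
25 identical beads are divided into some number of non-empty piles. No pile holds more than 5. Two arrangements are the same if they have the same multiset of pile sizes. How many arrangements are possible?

377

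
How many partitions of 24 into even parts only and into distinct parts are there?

Enumerating:
24
22+2
20+4
18+6
18+4+2
16+8
16+6+2
14+10
14+8+2
14+6+4
12+10+2
12+8+4
12+6+4+2
10+8+6
10+8+4+2
Counting gives 15.

15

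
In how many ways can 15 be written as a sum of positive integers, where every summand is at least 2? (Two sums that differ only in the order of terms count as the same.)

41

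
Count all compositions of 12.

There are 11 gaps and each independently is a cut or not, giving 2^11 = 2048.

2048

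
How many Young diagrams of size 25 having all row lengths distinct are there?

Enumerating by decreasing first part gives 142 partitions in all.

142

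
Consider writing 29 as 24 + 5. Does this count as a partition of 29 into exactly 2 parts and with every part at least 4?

The parts sum to 29, and the condition 'there are exactly 2 summands' holds; the condition 'every summand is at least 4' holds.

Yes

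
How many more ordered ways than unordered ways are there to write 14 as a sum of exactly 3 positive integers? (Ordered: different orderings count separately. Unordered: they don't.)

62

Ordered (compositions into 3 parts): C(13,2) = 78.
Partitions of 14 into exactly 3 parts: 16.
Difference: 78 − 16 = 62.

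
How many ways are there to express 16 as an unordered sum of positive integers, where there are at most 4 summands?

There are too many to list fully; the first 12 (by largest part) are:
16
15+1
14+2
14+1+1
13+3
13+2+1
13+1+1+1
12+4
12+3+1
12+2+2
12+2+1+1
11+5
…and 52 more, for 64 total.

64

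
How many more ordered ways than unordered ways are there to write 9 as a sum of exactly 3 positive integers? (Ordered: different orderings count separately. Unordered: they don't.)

21

Compositions: C(8,2) = 28.
Partitions of 9 into exactly 3 parts: 7.
Difference: 28 − 7 = 21.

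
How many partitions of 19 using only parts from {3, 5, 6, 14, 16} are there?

4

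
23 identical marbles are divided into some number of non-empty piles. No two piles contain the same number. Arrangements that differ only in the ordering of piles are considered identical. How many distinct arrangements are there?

A full systematic count gives 104.

104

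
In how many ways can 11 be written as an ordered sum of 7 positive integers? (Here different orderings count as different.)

210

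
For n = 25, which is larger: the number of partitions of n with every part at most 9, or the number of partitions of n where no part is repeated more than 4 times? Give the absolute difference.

135

Partitions of 25 with every part at most 9: 1291.
Partitions of 25 where no part is repeated more than 4 times: 1156.
|1291 − 1156| = 135.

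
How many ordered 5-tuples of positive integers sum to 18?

A composition of 18 into 5 positive parts is chosen by placing 4 dividers among the 17 gaps between 18 units: C(17,4) = 2380.

2380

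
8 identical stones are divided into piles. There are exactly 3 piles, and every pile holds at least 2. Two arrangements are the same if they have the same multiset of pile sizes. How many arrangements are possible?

2

Listing the qualifying partitions of 8:
4 + 2 + 2
3 + 3 + 2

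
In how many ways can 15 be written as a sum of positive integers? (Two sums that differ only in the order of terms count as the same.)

176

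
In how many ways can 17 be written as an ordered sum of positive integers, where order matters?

65536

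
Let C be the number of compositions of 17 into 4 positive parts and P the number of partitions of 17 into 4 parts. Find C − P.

Ordered (compositions into 4 parts): C(16,3) = 560.
Partitions of 17 into exactly 4 parts: 39.
Difference: 560 − 39 = 521.

521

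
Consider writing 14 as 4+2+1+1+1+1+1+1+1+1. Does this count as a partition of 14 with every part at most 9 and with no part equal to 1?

No

The parts sum to 14, and the condition 'no summand equals 1' is violated.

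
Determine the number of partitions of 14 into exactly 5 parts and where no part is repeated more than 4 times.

23

Enumerating:
10, 1, 1, 1, 1
9, 2, 1, 1, 1
8, 3, 1, 1, 1
8, 2, 2, 1, 1
7, 4, 1, 1, 1
7, 3, 2, 1, 1
7, 2, 2, 2, 1
6, 5, 1, 1, 1
6, 4, 2, 1, 1
6, 3, 3, 1, 1
6, 3, 2, 2, 1
6, 2, 2, 2, 2
5, 5, 2, 1, 1
5, 4, 3, 1, 1
5, 4, 2, 2, 1
5, 3, 3, 2, 1
5, 3, 2, 2, 2
4, 4, 4, 1, 1
4, 4, 3, 2, 1
4, 4, 2, 2, 2
4, 3, 3, 3, 1
4, 3, 3, 2, 2
3, 3, 3, 3, 2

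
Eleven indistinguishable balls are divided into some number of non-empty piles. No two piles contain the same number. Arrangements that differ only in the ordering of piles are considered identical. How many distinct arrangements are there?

12

The partitions of 11 that satisfy the conditions:
11
10, 1
9, 2
8, 3
8, 2, 1
7, 4
7, 3, 1
6, 5
6, 4, 1
6, 3, 2
5, 4, 2
5, 3, 2, 1
That's 12 in total.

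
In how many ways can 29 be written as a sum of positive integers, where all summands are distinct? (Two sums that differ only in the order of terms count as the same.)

256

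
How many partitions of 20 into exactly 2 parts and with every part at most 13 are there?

They are:
13 + 7
12 + 8
11 + 9
10 + 10

4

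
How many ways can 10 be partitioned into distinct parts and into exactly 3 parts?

4

Listing the qualifying partitions of 10:
7, 2, 1
6, 3, 1
5, 4, 1
5, 3, 2
Counting gives 4.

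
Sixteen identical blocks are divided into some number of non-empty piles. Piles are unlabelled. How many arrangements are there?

231

Counting exhaustively, 231 partitions satisfy the conditions.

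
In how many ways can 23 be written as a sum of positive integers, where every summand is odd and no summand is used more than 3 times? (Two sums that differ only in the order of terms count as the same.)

There are too many to list fully; the first 12 (by largest part) are:
23
21,1,1
19,3,1
17,5,1
17,3,3
17,3,1,1,1
15,7,1
15,5,3
15,5,1,1,1
15,3,3,1,1
13,9,1
13,7,3
…and 29 more, for 41 total.

41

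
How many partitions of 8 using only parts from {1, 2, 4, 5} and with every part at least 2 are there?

Enumerating:
4, 4
4, 2, 2
2, 2, 2, 2
Counting gives 3.

3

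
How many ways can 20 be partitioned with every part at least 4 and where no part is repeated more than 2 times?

21

They are:
20
4+16
5+15
6+14
7+13
8+12
4+4+12
9+11
4+5+11
10+10
4+6+10
5+5+10
4+7+9
5+6+9
4+8+8
5+7+8
6+6+8
6+7+7
4+4+5+7
4+4+6+6
4+5+5+6
Counting gives 21.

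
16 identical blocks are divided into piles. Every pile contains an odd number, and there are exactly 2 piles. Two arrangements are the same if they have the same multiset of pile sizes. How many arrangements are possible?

4

The partitions of 16 that satisfy the conditions:
1+15
3+13
5+11
7+9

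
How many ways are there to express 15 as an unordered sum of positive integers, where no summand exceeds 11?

169

Direct enumeration gives 169 partitions.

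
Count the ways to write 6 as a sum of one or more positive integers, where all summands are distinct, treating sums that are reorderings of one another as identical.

4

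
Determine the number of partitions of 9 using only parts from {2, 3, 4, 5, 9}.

6

They are:
9
5, 4
5, 2, 2
4, 3, 2
3, 3, 3
3, 2, 2, 2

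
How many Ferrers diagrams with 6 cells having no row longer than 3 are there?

Listing the qualifying partitions of 6:
3+3
3+2+1
3+1+1+1
2+2+2
2+2+1+1
2+1+1+1+1
1+1+1+1+1+1
Counting gives 7.

7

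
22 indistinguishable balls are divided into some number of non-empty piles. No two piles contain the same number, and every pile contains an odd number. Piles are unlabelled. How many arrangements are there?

8

Listing the qualifying partitions of 22:
21,1
19,3
17,5
15,7
13,9
13,5,3,1
11,7,3,1
9,7,5,1
Counting gives 8.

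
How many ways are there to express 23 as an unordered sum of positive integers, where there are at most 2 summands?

12

They are:
23
1+22
2+21
3+20
4+19
5+18
6+17
7+16
8+15
9+14
10+13
11+12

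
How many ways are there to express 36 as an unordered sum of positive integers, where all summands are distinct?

A full systematic count gives 668.

668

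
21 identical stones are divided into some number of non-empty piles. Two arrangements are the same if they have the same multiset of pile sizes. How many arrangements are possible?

792

There are 792 such partitions.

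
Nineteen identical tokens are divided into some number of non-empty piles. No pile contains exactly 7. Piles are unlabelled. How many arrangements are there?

A full systematic count gives 413.

413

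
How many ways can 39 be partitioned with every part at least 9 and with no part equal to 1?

There are too many to list fully; the first 12 (by largest part) are:
39
9,30
10,29
11,28
12,27
13,26
14,25
15,24
16,23
17,22
18,21
9,9,21
…and 22 more, for 34 total.

34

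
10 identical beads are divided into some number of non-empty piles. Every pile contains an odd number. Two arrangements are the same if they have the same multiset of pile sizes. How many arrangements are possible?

The partitions of 10 that satisfy the conditions:
9+1
7+3
7+1+1+1
5+5
5+3+1+1
5+1+1+1+1+1
3+3+3+1
3+3+1+1+1+1
3+1+1+1+1+1+1+1
1+1+1+1+1+1+1+1+1+1

10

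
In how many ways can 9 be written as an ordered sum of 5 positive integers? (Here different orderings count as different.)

70

By stars and bars with positive parts, the count is C(8,4) = 70.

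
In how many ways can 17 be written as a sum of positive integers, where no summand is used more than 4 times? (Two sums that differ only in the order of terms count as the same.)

There are 205 such partitions.

205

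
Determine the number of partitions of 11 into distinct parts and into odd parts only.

2

Enumerating:
11
1 + 3 + 7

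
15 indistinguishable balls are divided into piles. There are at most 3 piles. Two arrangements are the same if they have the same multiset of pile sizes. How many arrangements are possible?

A partial list (first 12 by largest part):
15
1 + 14
2 + 13
1 + 1 + 13
3 + 12
1 + 2 + 12
4 + 11
1 + 3 + 11
2 + 2 + 11
5 + 10
1 + 4 + 10
2 + 3 + 10
…and 15 more, for 27 total.

27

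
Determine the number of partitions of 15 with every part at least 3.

17

Listing the qualifying partitions of 15:
15
3, 12
4, 11
5, 10
6, 9
3, 3, 9
7, 8
3, 4, 8
3, 5, 7
4, 4, 7
3, 6, 6
4, 5, 6
3, 3, 3, 6
5, 5, 5
3, 3, 4, 5
3, 4, 4, 4
3, 3, 3, 3, 3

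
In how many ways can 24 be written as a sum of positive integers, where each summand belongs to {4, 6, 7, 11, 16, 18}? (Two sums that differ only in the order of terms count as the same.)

7

Enumerating:
18,6
16,4,4
11,7,6
7,7,6,4
6,6,6,6
6,6,4,4,4
4,4,4,4,4,4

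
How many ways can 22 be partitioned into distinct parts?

Enumerating by decreasing first part gives 89 partitions in all.

89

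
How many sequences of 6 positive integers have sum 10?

Place 5 bars in the 9 internal gaps of a row of 10 dots: C(9,5) = 126.

126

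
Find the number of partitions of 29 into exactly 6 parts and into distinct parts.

The partitions of 29 that satisfy the conditions:
14 + 5 + 4 + 3 + 2 + 1
13 + 6 + 4 + 3 + 2 + 1
12 + 7 + 4 + 3 + 2 + 1
12 + 6 + 5 + 3 + 2 + 1
11 + 8 + 4 + 3 + 2 + 1
11 + 7 + 5 + 3 + 2 + 1
11 + 6 + 5 + 4 + 2 + 1
10 + 9 + 4 + 3 + 2 + 1
10 + 8 + 5 + 3 + 2 + 1
10 + 7 + 6 + 3 + 2 + 1
10 + 7 + 5 + 4 + 2 + 1
10 + 6 + 5 + 4 + 3 + 1
9 + 8 + 6 + 3 + 2 + 1
9 + 8 + 5 + 4 + 2 + 1
9 + 7 + 6 + 4 + 2 + 1
9 + 7 + 5 + 4 + 3 + 1
9 + 6 + 5 + 4 + 3 + 2
8 + 7 + 6 + 5 + 2 + 1
8 + 7 + 6 + 4 + 3 + 1
8 + 7 + 5 + 4 + 3 + 2
That's 20 in total.

20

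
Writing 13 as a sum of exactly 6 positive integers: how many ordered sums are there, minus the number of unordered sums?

Ordered (compositions into 6 parts): C(12,5) = 792.
Unordered (partitions into 6 parts): 14.
Difference: 792 − 14 = 778.

778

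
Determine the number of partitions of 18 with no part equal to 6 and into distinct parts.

A partial list (first 12 by largest part):
18
1,17
2,16
3,15
1,2,15
4,14
1,3,14
5,13
1,4,13
2,3,13
1,5,12
2,4,12
…and 22 more, for 34 total.

34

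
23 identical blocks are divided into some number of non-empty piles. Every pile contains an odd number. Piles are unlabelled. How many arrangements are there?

Systematic enumeration (by largest part, then next-largest, …) yields 104.

104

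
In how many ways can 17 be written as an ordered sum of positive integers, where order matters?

65536

The number of compositions of n is 2^(n−1); here 2^16 = 65536.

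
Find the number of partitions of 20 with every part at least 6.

Listing the qualifying partitions of 20:
20
14+6
13+7
12+8
11+9
10+10
8+6+6
7+7+6

8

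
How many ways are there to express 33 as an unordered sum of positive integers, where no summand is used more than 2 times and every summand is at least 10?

10

They are:
33
23 + 10
22 + 11
21 + 12
20 + 13
19 + 14
18 + 15
17 + 16
13 + 10 + 10
12 + 11 + 10
Counting gives 10.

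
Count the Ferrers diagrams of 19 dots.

490

Systematic enumeration (by largest part, then next-largest, …) yields 490.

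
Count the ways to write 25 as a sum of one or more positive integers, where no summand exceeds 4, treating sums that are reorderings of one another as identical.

Systematic enumeration (by largest part, then next-largest, …) yields 185.

185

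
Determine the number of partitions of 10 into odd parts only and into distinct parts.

2

They are:
1+9
3+7
That's 2 in total.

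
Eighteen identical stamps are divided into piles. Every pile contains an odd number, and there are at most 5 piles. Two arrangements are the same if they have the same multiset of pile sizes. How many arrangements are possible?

16

Listing the qualifying partitions of 18:
17,1
15,3
15,1,1,1
13,5
13,3,1,1
11,7
11,5,1,1
11,3,3,1
9,9
9,7,1,1
9,5,3,1
9,3,3,3
7,7,3,1
7,5,5,1
7,5,3,3
5,5,5,3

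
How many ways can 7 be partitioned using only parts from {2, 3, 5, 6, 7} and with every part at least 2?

3

The partitions of 7 that satisfy the conditions:
7
2,5
2,2,3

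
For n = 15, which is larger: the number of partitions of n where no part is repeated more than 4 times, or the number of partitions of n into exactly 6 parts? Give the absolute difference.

Partitions of 15 where no part is repeated more than 4 times: 127.
Partitions of 15 into exactly 6 parts: 26.
|127 − 26| = 101.

101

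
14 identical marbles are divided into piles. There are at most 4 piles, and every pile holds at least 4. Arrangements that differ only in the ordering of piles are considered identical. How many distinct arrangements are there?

7

Listing the qualifying partitions of 14:
14
10+4
9+5
8+6
7+7
6+4+4
5+5+4
That's 7 in total.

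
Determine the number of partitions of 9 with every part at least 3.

They are:
9
3 + 6
4 + 5
3 + 3 + 3
Counting gives 4.

4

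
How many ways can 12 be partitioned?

77

Counting exhaustively, 77 partitions satisfy the conditions.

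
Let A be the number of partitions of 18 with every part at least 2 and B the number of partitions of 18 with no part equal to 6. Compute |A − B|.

Partitions of 18 with every part at least 2: 88.
Partitions of 18 with no part equal to 6: 308.
|88 − 308| = 220.

220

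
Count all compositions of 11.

Each of the 10 gaps between 11 units is either a break or not: 2^10 = 1024.

1024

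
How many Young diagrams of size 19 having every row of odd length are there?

There are too many to list fully; the first 12 (by largest part) are:
19
17,1,1
15,3,1
15,1,1,1,1
13,5,1
13,3,3
13,3,1,1,1
13,1,1,1,1,1,1
11,7,1
11,5,3
11,5,1,1,1
11,3,3,1,1
…and 42 more, for 54 total.

54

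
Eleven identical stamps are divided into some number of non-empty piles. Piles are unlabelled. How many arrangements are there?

There are too many to list fully; the first 12 (by largest part) are:
11
1+10
2+9
1+1+9
3+8
1+2+8
1+1+1+8
4+7
1+3+7
2+2+7
1+1+2+7
1+1+1+1+7
…and 44 more, for 56 total.

56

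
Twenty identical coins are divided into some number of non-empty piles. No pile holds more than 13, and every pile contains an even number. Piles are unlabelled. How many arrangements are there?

35

A partial list (first 12 by largest part):
12 + 8
12 + 6 + 2
12 + 4 + 4
12 + 4 + 2 + 2
12 + 2 + 2 + 2 + 2
10 + 10
10 + 8 + 2
10 + 6 + 4
10 + 6 + 2 + 2
10 + 4 + 4 + 2
10 + 4 + 2 + 2 + 2
10 + 2 + 2 + 2 + 2 + 2
…and 23 more, for 35 total.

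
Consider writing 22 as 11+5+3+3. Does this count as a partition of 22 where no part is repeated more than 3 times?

The parts sum to 22, and the condition 'no summand is used more than 3 times' holds.

Yes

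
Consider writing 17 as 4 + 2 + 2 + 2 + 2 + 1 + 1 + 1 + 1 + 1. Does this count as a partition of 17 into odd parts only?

The parts sum to 17, and the condition 'every summand is odd' is violated.

No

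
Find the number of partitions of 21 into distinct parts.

76

Direct enumeration gives 76 partitions.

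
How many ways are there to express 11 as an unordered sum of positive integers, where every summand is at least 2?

Listing the qualifying partitions of 11:
11
2 + 9
3 + 8
4 + 7
2 + 2 + 7
5 + 6
2 + 3 + 6
2 + 4 + 5
3 + 3 + 5
2 + 2 + 2 + 5
3 + 4 + 4
2 + 2 + 3 + 4
2 + 3 + 3 + 3
2 + 2 + 2 + 2 + 3

14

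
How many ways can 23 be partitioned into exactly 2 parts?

11

Enumerating:
22, 1
21, 2
20, 3
19, 4
18, 5
17, 6
16, 7
15, 8
14, 9
13, 10
12, 11
That's 11 in total.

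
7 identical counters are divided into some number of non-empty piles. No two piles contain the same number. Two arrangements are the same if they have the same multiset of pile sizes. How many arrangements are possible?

5

The partitions of 7 that satisfy the conditions:
7
6, 1
5, 2
4, 3
4, 2, 1
Counting gives 5.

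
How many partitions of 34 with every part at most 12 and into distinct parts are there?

115

Enumerating by decreasing first part gives 115 partitions in all.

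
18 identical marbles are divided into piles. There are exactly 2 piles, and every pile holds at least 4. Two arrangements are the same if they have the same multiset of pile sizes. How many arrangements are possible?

6

Enumerating:
14,4
13,5
12,6
11,7
10,8
9,9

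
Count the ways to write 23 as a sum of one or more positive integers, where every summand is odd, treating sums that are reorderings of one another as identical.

104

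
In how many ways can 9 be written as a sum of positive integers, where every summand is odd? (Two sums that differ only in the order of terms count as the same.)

8

Enumerating:
9
1,1,7
1,3,5
1,1,1,1,5
3,3,3
1,1,1,3,3
1,1,1,1,1,1,3
1,1,1,1,1,1,1,1,1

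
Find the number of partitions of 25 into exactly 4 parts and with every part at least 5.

6

Enumerating:
5 + 5 + 5 + 10
5 + 5 + 6 + 9
5 + 5 + 7 + 8
5 + 6 + 6 + 8
5 + 6 + 7 + 7
6 + 6 + 6 + 7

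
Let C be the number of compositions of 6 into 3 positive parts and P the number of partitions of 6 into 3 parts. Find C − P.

7

Ordered (compositions into 3 parts): C(5,2) = 10.
Unordered (partitions into 3 parts): 3.
Difference: 10 − 3 = 7.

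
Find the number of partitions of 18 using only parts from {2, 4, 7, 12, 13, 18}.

Enumerating:
18
2+4+12
2+2+2+12
4+7+7
2+2+7+7
2+4+4+4+4
2+2+2+4+4+4
2+2+2+2+2+4+4
2+2+2+2+2+2+2+4
2+2+2+2+2+2+2+2+2
That's 10 in total.

10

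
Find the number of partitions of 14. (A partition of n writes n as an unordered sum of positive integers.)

135

Enumerating by decreasing first part gives 135 partitions in all.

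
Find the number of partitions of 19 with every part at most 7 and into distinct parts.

They are:
7 + 6 + 5 + 1
7 + 6 + 4 + 2
7 + 6 + 3 + 2 + 1
7 + 5 + 4 + 3
7 + 5 + 4 + 2 + 1
6 + 5 + 4 + 3 + 1
That's 6 in total.

6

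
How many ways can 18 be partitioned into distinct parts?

46

There are too many to list fully; the first 12 (by largest part) are:
18
1 + 17
2 + 16
3 + 15
1 + 2 + 15
4 + 14
1 + 3 + 14
5 + 13
1 + 4 + 13
2 + 3 + 13
6 + 12
1 + 5 + 12
…and 34 more, for 46 total.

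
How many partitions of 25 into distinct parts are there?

142

Enumerating by decreasing first part gives 142 partitions in all.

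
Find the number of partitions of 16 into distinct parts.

32

A partial list (first 12 by largest part):
16
15,1
14,2
13,3
13,2,1
12,4
12,3,1
11,5
11,4,1
11,3,2
10,6
10,5,1
…and 20 more, for 32 total.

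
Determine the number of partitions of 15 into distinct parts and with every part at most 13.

Listing the qualifying partitions of 15:
2+13
3+12
1+2+12
4+11
1+3+11
5+10
1+4+10
2+3+10
6+9
1+5+9
2+4+9
1+2+3+9
7+8
1+6+8
2+5+8
3+4+8
1+2+4+8
2+6+7
3+5+7
1+2+5+7
1+3+4+7
4+5+6
1+3+5+6
2+3+4+6
1+2+3+4+5
Counting gives 25.

25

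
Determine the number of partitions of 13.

There are 101 such partitions.

101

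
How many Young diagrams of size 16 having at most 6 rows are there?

136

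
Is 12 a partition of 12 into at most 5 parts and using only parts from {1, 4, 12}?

Yes

The parts sum to 12, and the condition 'there are at most 5 summands' holds; the condition 'each summand belongs to {1, 4, 12}' holds.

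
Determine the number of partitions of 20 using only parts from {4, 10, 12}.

3

The partitions of 20 that satisfy the conditions:
12 + 4 + 4
10 + 10
4 + 4 + 4 + 4 + 4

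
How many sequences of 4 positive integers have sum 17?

Equivalently, choose which 3 of the 16 gaps become plus signs: C(16,3) = 560.

560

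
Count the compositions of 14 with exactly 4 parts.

286

By stars and bars with positive parts, the count is C(13,3) = 286.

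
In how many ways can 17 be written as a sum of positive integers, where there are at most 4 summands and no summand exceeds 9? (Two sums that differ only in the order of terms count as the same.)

There are too many to list fully; the first 12 (by largest part) are:
9,8
9,7,1
9,6,2
9,6,1,1
9,5,3
9,5,2,1
9,4,4
9,4,3,1
9,4,2,2
9,3,3,2
8,8,1
8,7,2
…and 29 more, for 41 total.

41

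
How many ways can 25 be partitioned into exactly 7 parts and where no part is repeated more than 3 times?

There are 164 such partitions.

164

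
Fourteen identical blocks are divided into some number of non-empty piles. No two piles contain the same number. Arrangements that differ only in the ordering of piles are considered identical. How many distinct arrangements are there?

22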